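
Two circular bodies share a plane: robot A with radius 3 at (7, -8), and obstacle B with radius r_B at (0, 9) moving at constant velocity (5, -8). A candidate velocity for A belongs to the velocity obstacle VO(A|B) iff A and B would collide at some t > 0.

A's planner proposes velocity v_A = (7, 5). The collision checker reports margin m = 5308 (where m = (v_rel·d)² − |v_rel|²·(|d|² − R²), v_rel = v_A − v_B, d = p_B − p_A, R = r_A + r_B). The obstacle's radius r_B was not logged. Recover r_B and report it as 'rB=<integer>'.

m = 5308
d = (-7, 17);  v_rel = (2, 13),  |v_rel|² = 173
v_rel×d = (2)·(17) − (13)·(-7) = 125
since m = R²·173 − 125²:  R² = (15625 + 5308) / 173 = 121
R = √121 = 11  ⇒  r_B = 11 − 3 = 8

rB=8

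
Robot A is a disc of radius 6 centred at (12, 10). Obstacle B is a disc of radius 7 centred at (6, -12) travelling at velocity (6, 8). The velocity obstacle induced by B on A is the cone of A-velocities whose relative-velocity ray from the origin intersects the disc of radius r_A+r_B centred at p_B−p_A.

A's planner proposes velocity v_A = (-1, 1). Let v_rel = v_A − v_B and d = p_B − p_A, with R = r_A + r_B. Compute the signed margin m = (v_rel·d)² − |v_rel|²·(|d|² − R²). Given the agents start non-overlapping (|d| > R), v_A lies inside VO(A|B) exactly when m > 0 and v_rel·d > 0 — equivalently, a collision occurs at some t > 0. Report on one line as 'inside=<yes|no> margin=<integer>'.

d = (-6, -22),  |d|² = 520;  R = 6+7 = 13,  c = 520−13² = 351
v_rel = (-7, -7),  |v_rel|² = 98;  v_rel·d = (-7)·(-6) + (-7)·(-22) = 196
98·t² − 392·t + 351 = 0  ⇒  m = 196² − 98·351 = 4018
m = 4018 > 0,  v_rel·d = 196 > 0  ⇒  inside

inside=yes margin=4018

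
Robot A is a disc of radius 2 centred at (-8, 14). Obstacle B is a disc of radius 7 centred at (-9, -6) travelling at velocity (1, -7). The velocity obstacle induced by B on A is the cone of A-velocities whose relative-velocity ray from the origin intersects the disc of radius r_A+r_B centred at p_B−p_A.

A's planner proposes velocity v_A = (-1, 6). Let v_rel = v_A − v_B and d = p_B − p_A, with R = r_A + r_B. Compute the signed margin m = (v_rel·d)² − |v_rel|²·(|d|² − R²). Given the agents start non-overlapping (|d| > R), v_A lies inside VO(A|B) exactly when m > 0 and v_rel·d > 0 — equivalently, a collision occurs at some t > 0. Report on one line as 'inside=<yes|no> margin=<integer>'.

d = (-1, -20),  |d|² = 401;  R = 2+7 = 9,  c = 401−9² = 320
v_rel = (-2, 13),  |v_rel|² = 173;  v_rel·d = (-2)·(-1) + (13)·(-20) = -258
173·t² + 516·t + 320 = 0  ⇒  m = (-258)² − 173·320 = 11204
m = 11204 > 0,  v_rel·d = -258 < 0  ⇒  outside

inside=no margin=11204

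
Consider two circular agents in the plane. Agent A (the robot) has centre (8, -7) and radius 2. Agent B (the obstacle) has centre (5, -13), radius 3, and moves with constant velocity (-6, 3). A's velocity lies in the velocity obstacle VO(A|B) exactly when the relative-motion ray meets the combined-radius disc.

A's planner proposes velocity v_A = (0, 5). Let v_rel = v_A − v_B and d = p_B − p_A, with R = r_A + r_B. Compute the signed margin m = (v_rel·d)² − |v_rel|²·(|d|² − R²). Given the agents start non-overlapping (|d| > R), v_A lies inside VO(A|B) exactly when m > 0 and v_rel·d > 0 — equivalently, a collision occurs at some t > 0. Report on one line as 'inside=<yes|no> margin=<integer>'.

d = (-3, -6),  |d|² = 45;  R = 2+3 = 5,  c = 45−5² = 20
v_rel = (6, 2),  |v_rel|² = 40;  v_rel·d = (6)·(-3) + (2)·(-6) = -30
40·t² + 60·t + 20 = 0  ⇒  m = (-30)² − 40·20 = 100
m = 100 > 0,  v_rel·d = -30 < 0  ⇒  outside

inside=no margin=100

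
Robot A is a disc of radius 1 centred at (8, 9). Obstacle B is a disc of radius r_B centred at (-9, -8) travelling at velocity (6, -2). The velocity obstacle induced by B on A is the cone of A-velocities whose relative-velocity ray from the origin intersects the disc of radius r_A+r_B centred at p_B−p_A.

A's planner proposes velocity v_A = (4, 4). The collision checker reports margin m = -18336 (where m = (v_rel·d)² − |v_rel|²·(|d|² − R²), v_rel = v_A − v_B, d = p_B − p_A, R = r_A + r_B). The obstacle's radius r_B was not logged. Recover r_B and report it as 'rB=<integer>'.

m = -18336
d = (-17, -17);  v_rel = (-2, 6),  |v_rel|² = 40
v_rel×d = (-2)·(-17) − (6)·(-17) = 136
since m = R²·40 − 136²:  R² = (18496 + -18336) / 40 = 4
R = √4 = 2  ⇒  r_B = 2 − 1 = 1

rB=1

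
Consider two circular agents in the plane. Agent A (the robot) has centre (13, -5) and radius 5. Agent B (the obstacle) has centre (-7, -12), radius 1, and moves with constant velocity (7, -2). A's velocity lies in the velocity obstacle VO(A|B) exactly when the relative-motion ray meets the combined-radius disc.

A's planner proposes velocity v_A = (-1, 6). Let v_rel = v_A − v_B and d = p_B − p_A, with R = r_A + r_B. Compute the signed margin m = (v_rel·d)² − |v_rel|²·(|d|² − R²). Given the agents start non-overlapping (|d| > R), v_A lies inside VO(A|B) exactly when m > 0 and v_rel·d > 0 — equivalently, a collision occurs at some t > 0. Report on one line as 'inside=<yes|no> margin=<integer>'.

d = (-20, -7),  |d|² = 449;  R = 5+1 = 6,  c = 449−6² = 413
v_rel = (-8, 8),  |v_rel|² = 128;  v_rel·d = (-8)·(-20) + (8)·(-7) = 104
128·t² − 208·t + 413 = 0  ⇒  m = 104² − 128·413 = -42048
m = -42048 < 0,  v_rel·d = 104 > 0  ⇒  outside

inside=no margin=-42048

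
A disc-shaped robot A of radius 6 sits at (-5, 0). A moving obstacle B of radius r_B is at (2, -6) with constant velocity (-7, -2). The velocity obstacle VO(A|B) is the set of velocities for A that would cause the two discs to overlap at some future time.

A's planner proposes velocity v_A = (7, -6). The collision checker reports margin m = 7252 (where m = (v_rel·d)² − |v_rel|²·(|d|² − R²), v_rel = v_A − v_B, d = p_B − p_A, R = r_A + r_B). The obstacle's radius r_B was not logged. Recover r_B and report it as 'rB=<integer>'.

m = 7252
d = (7, -6);  v_rel = (14, -4),  |v_rel|² = 212
v_rel×d = (14)·(-6) − (-4)·(7) = -56
since m = R²·212 − (-56)²:  R² = (3136 + 7252) / 212 = 49
R = √49 = 7  ⇒  r_B = 7 − 6 = 1

rB=1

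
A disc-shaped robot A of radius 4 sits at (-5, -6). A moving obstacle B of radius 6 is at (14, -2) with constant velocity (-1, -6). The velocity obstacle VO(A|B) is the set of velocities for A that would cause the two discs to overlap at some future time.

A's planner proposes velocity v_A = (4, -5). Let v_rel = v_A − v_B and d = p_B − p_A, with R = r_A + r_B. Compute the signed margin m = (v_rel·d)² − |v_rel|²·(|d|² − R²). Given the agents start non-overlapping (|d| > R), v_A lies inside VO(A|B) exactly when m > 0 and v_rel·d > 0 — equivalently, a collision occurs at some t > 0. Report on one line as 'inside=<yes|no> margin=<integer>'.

d = (19, 4),  |d|² = 377;  R = 4+6 = 10,  c = 377−10² = 277
v_rel = (5, 1),  |v_rel|² = 26;  v_rel·d = (5)·(19) + (1)·(4) = 99
26·t² − 198·t + 277 = 0  ⇒  m = 99² − 26·277 = 2599
m = 2599 > 0,  v_rel·d = 99 > 0  ⇒  inside

inside=yes margin=2599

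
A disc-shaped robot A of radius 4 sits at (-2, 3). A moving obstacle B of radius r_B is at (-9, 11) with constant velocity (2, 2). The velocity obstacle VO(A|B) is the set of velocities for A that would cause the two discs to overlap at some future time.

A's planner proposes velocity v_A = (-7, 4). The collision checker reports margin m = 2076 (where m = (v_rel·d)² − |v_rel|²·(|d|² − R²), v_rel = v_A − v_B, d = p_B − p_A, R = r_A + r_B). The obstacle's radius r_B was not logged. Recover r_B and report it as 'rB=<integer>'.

m = 2076
d = (-7, 8);  v_rel = (-9, 2),  |v_rel|² = 85
v_rel×d = (-9)·(8) − (2)·(-7) = -58
since m = R²·85 − (-58)²:  R² = (3364 + 2076) / 85 = 64
R = √64 = 8  ⇒  r_B = 8 − 4 = 4

rB=4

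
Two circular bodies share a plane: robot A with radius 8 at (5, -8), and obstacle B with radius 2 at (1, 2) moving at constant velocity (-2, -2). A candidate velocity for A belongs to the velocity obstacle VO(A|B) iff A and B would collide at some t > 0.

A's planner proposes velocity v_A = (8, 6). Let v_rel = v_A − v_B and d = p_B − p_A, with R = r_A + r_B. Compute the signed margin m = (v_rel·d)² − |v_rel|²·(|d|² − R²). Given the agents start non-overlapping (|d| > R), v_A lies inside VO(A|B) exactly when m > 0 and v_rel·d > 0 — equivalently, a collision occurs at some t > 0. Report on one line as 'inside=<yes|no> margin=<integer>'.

d = (-4, 10),  |d|² = 116;  R = 8+2 = 10,  c = 116−10² = 16
v_rel = (10, 8),  |v_rel|² = 164;  v_rel·d = (10)·(-4) + (8)·(10) = 40
164·t² − 80·t + 16 = 0  ⇒  m = 40² − 164·16 = -1024
m = -1024 < 0,  v_rel·d = 40 > 0  ⇒  outside

inside=no margin=-1024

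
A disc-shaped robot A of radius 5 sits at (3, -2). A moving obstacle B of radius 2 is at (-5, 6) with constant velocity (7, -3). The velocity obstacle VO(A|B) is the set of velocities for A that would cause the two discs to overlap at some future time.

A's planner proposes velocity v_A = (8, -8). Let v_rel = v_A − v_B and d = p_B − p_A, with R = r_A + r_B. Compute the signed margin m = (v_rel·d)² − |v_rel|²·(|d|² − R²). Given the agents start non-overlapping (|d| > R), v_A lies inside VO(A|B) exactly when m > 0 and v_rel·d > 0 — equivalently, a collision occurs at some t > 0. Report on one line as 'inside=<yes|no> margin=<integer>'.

d = (-8, 8),  |d|² = 128;  R = 5+2 = 7,  c = 128−7² = 79
v_rel = (1, -5),  |v_rel|² = 26;  v_rel·d = (1)·(-8) + (-5)·(8) = -48
26·t² + 96·t + 79 = 0  ⇒  m = (-48)² − 26·79 = 250
m = 250 > 0,  v_rel·d = -48 < 0  ⇒  outside

inside=no margin=250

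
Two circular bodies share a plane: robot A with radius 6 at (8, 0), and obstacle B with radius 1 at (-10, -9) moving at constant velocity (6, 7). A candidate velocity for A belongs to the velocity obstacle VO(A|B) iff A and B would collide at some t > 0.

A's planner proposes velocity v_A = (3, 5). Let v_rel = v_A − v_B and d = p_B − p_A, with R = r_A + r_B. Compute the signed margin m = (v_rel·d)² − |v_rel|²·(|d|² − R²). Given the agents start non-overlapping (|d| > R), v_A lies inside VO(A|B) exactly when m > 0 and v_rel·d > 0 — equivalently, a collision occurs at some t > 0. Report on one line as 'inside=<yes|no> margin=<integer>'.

d = (-18, -9),  |d|² = 405;  R = 6+1 = 7,  c = 405−7² = 356
v_rel = (-3, -2),  |v_rel|² = 13;  v_rel·d = (-3)·(-18) + (-2)·(-9) = 72
13·t² − 144·t + 356 = 0  ⇒  m = 72² − 13·356 = 556
m = 556 > 0,  v_rel·d = 72 > 0  ⇒  inside

inside=yes margin=556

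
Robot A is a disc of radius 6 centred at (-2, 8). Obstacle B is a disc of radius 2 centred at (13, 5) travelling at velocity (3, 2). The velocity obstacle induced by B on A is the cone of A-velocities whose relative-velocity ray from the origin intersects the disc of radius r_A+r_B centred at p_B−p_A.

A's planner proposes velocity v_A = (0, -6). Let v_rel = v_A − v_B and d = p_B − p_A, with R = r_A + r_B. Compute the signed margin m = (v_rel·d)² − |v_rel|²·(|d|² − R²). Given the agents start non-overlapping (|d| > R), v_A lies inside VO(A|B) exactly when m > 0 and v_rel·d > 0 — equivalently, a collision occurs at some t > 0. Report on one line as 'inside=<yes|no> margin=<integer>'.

d = (15, -3),  |d|² = 234;  R = 6+2 = 8,  c = 234−8² = 170
v_rel = (-3, -8),  |v_rel|² = 73;  v_rel·d = (-3)·(15) + (-8)·(-3) = -21
73·t² + 42·t + 170 = 0  ⇒  m = (-21)² − 73·170 = -11969
m = -11969 < 0,  v_rel·d = -21 < 0  ⇒  outside

inside=no margin=-11969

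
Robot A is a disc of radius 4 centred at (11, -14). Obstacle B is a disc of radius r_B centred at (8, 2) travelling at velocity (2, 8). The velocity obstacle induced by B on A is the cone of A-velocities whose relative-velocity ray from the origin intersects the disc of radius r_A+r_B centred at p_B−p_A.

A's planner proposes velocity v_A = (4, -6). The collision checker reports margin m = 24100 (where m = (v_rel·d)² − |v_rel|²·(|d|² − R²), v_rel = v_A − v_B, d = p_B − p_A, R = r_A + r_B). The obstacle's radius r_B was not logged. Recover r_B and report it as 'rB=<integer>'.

m = 24100
d = (-3, 16);  v_rel = (2, -14),  |v_rel|² = 200
v_rel×d = (2)·(16) − (-14)·(-3) = -10
since m = R²·200 − (-10)²:  R² = (100 + 24100) / 200 = 121
R = √121 = 11  ⇒  r_B = 11 − 4 = 7

rB=7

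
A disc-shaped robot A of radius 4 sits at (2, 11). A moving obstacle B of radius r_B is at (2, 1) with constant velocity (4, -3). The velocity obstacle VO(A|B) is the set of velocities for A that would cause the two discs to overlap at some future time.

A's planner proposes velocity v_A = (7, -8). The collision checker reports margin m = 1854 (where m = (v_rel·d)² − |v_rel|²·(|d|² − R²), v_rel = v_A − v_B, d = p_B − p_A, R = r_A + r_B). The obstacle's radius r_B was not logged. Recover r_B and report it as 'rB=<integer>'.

m = 1854
d = (0, -10);  v_rel = (3, -5),  |v_rel|² = 34
v_rel×d = (3)·(-10) − (-5)·(0) = -30
since m = R²·34 − (-30)²:  R² = (900 + 1854) / 34 = 81
R = √81 = 9  ⇒  r_B = 9 − 4 = 5

rB=5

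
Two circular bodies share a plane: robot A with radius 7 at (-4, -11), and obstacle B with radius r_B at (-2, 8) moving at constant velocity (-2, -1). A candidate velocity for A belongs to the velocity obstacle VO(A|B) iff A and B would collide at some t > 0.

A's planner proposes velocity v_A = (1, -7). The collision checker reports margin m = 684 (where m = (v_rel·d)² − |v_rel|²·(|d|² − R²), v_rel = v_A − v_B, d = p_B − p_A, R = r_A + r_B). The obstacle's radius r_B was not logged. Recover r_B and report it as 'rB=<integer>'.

m = 684
d = (2, 19);  v_rel = (3, -6),  |v_rel|² = 45
v_rel×d = (3)·(19) − (-6)·(2) = 69
since m = R²·45 − 69²:  R² = (4761 + 684) / 45 = 121
R = √121 = 11  ⇒  r_B = 11 − 7 = 4

rB=4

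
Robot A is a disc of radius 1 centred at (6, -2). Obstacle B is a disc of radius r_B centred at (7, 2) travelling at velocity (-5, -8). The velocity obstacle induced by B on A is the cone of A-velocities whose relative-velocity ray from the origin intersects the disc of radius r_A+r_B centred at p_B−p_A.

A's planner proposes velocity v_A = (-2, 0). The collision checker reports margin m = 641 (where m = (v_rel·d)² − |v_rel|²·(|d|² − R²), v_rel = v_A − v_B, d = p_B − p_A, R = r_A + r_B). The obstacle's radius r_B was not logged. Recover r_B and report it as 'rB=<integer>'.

m = 641
d = (1, 4);  v_rel = (3, 8),  |v_rel|² = 73
v_rel×d = (3)·(4) − (8)·(1) = 4
since m = R²·73 − 4²:  R² = (16 + 641) / 73 = 9
R = √9 = 3  ⇒  r_B = 3 − 1 = 2

rB=2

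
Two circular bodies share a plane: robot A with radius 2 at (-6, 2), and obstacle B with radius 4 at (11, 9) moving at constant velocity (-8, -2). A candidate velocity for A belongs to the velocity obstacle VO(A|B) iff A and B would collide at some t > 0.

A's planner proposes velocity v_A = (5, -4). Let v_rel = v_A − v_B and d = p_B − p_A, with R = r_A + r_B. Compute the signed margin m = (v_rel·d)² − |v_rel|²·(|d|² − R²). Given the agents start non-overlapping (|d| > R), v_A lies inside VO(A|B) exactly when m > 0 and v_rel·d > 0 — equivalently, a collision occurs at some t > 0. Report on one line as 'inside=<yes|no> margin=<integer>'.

d = (17, 7),  |d|² = 338;  R = 2+4 = 6,  c = 338−6² = 302
v_rel = (13, -2),  |v_rel|² = 173;  v_rel·d = (13)·(17) + (-2)·(7) = 207
173·t² − 414·t + 302 = 0  ⇒  m = 207² − 173·302 = -9397
m = -9397 < 0,  v_rel·d = 207 > 0  ⇒  outside

inside=no margin=-9397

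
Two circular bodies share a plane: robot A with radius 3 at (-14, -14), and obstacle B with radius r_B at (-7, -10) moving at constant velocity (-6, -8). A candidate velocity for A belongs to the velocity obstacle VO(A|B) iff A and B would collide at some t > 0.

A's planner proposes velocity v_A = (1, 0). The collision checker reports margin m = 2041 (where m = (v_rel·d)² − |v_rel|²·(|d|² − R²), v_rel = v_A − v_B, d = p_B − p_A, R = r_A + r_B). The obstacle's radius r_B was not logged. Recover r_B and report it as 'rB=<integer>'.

m = 2041
d = (7, 4);  v_rel = (7, 8),  |v_rel|² = 113
v_rel×d = (7)·(4) − (8)·(7) = -28
since m = R²·113 − (-28)²:  R² = (784 + 2041) / 113 = 25
R = √25 = 5  ⇒  r_B = 5 − 3 = 2

rB=2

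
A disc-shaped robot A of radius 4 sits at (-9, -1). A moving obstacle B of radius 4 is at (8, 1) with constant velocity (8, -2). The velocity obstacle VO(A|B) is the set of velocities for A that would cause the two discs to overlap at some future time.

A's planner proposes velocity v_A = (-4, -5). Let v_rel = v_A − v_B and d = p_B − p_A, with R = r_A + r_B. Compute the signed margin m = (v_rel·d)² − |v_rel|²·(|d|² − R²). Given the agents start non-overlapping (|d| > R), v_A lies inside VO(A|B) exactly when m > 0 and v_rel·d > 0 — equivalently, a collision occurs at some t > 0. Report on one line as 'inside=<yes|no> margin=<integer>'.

d = (17, 2),  |d|² = 293;  R = 4+4 = 8,  c = 293−8² = 229
v_rel = (-12, -3),  |v_rel|² = 153;  v_rel·d = (-12)·(17) + (-3)·(2) = -210
153·t² + 420·t + 229 = 0  ⇒  m = (-210)² − 153·229 = 9063
m = 9063 > 0,  v_rel·d = -210 < 0  ⇒  outside

inside=no margin=9063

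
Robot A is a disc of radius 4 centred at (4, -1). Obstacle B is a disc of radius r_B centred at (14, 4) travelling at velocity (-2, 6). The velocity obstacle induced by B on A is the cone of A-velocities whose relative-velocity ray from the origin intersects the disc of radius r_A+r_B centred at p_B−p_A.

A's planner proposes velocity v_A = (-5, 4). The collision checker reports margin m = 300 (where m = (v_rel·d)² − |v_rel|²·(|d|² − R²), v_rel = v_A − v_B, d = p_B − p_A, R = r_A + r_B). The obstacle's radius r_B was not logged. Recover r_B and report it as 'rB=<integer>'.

m = 300
d = (10, 5);  v_rel = (-3, -2),  |v_rel|² = 13
v_rel×d = (-3)·(5) − (-2)·(10) = 5
since m = R²·13 − 5²:  R² = (25 + 300) / 13 = 25
R = √25 = 5  ⇒  r_B = 5 − 4 = 1

rB=1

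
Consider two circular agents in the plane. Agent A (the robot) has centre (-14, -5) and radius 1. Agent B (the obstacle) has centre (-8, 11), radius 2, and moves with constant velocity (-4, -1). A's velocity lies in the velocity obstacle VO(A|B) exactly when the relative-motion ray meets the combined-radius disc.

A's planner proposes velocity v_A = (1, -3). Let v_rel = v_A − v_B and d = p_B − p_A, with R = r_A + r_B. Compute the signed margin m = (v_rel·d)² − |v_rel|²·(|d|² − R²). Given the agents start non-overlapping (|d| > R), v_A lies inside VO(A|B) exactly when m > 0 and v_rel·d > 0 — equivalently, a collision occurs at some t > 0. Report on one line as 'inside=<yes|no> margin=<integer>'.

d = (6, 16),  |d|² = 292;  R = 1+2 = 3,  c = 292−3² = 283
v_rel = (5, -2),  |v_rel|² = 29;  v_rel·d = (5)·(6) + (-2)·(16) = -2
29·t² + 4·t + 283 = 0  ⇒  m = (-2)² − 29·283 = -8203
m = -8203 < 0,  v_rel·d = -2 < 0  ⇒  outside

inside=no margin=-8203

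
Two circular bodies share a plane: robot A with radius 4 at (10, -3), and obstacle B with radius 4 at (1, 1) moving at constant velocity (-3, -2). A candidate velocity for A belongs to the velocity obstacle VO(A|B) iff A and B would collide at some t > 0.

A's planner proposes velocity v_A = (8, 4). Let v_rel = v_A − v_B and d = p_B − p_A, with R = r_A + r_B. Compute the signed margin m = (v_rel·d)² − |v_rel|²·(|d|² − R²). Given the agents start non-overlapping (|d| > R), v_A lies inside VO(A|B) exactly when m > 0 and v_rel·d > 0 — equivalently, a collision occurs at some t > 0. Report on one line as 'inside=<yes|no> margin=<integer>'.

d = (-9, 4),  |d|² = 97;  R = 4+4 = 8,  c = 97−8² = 33
v_rel = (11, 6),  |v_rel|² = 157;  v_rel·d = (11)·(-9) + (6)·(4) = -75
157·t² + 150·t + 33 = 0  ⇒  m = (-75)² − 157·33 = 444
m = 444 > 0,  v_rel·d = -75 < 0  ⇒  outside

inside=no margin=444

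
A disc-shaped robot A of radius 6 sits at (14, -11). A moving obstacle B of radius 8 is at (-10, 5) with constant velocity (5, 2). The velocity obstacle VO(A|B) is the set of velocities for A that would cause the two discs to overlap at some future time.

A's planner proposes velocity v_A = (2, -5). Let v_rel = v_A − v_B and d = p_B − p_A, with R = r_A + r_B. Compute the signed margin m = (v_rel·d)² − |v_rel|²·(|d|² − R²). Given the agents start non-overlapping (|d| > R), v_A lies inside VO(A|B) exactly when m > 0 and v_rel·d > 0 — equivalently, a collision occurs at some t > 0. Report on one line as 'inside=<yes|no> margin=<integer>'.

d = (-24, 16),  |d|² = 832;  R = 6+8 = 14,  c = 832−14² = 636
v_rel = (-3, -7),  |v_rel|² = 58;  v_rel·d = (-3)·(-24) + (-7)·(16) = -40
58·t² + 80·t + 636 = 0  ⇒  m = (-40)² − 58·636 = -35288
m = -35288 < 0,  v_rel·d = -40 < 0  ⇒  outside

inside=no margin=-35288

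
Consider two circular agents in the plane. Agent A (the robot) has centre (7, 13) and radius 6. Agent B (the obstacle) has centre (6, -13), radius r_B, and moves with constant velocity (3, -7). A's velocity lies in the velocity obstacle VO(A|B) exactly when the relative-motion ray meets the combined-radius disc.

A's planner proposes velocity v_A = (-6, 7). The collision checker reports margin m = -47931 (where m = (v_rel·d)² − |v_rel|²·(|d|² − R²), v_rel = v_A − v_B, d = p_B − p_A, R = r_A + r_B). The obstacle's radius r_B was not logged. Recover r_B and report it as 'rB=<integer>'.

m = -47931
d = (-1, -26);  v_rel = (-9, 14),  |v_rel|² = 277
v_rel×d = (-9)·(-26) − (14)·(-1) = 248
since m = R²·277 − 248²:  R² = (61504 + -47931) / 277 = 49
R = √49 = 7  ⇒  r_B = 7 − 6 = 1

rB=1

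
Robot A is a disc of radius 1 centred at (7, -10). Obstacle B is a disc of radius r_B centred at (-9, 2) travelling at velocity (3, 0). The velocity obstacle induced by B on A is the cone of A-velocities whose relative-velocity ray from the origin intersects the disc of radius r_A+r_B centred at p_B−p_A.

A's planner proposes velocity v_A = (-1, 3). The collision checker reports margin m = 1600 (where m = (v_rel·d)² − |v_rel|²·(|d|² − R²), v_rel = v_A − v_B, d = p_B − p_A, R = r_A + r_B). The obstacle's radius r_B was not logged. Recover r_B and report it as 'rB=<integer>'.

m = 1600
d = (-16, 12);  v_rel = (-4, 3),  |v_rel|² = 25
v_rel×d = (-4)·(12) − (3)·(-16) = 0
since m = R²·25 − 0²:  R² = (0 + 1600) / 25 = 64
R = √64 = 8  ⇒  r_B = 8 − 1 = 7

rB=7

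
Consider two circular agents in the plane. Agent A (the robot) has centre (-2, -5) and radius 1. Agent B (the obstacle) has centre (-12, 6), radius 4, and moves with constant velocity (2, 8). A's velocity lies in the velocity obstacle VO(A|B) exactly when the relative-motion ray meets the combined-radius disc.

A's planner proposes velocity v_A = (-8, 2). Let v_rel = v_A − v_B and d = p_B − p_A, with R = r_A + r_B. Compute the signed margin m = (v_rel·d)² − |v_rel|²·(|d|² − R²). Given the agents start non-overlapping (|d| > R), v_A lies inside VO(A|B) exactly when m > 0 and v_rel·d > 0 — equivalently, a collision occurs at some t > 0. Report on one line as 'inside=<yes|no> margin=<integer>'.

d = (-10, 11),  |d|² = 221;  R = 1+4 = 5,  c = 221−5² = 196
v_rel = (-10, -6),  |v_rel|² = 136;  v_rel·d = (-10)·(-10) + (-6)·(11) = 34
136·t² − 68·t + 196 = 0  ⇒  m = 34² − 136·196 = -25500
m = -25500 < 0,  v_rel·d = 34 > 0  ⇒  outside

inside=no margin=-25500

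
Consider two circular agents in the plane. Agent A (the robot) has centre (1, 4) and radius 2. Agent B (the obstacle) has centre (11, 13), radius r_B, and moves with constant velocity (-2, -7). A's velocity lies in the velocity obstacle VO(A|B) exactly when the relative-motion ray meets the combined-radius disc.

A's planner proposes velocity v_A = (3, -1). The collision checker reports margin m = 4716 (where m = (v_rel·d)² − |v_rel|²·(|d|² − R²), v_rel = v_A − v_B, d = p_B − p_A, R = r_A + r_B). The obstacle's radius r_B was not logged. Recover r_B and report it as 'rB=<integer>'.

m = 4716
d = (10, 9);  v_rel = (5, 6),  |v_rel|² = 61
v_rel×d = (5)·(9) − (6)·(10) = -15
since m = R²·61 − (-15)²:  R² = (225 + 4716) / 61 = 81
R = √81 = 9  ⇒  r_B = 9 − 2 = 7

rB=7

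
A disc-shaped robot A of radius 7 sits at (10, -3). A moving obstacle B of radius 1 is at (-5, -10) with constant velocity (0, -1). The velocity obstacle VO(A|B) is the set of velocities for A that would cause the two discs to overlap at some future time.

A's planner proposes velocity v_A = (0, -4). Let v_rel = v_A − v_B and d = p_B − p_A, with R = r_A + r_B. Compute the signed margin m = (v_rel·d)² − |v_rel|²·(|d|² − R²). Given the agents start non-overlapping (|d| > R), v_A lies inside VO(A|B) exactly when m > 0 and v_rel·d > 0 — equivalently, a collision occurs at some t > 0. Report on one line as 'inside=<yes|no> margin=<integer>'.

d = (-15, -7),  |d|² = 274;  R = 7+1 = 8,  c = 274−8² = 210
v_rel = (0, -3),  |v_rel|² = 9;  v_rel·d = (0)·(-15) + (-3)·(-7) = 21
9·t² − 42·t + 210 = 0  ⇒  m = 21² − 9·210 = -1449
m = -1449 < 0,  v_rel·d = 21 > 0  ⇒  outside

inside=no margin=-1449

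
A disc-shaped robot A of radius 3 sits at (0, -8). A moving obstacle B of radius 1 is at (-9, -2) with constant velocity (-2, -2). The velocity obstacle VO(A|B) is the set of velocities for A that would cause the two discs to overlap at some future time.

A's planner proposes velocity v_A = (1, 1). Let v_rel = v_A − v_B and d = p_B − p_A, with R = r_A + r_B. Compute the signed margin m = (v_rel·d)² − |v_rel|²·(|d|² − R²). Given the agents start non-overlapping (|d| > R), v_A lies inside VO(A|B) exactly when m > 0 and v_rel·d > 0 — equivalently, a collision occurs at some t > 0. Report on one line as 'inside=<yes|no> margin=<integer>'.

d = (-9, 6),  |d|² = 117;  R = 3+1 = 4,  c = 117−4² = 101
v_rel = (3, 3),  |v_rel|² = 18;  v_rel·d = (3)·(-9) + (3)·(6) = -9
18·t² + 18·t + 101 = 0  ⇒  m = (-9)² − 18·101 = -1737
m = -1737 < 0,  v_rel·d = -9 < 0  ⇒  outside

inside=no margin=-1737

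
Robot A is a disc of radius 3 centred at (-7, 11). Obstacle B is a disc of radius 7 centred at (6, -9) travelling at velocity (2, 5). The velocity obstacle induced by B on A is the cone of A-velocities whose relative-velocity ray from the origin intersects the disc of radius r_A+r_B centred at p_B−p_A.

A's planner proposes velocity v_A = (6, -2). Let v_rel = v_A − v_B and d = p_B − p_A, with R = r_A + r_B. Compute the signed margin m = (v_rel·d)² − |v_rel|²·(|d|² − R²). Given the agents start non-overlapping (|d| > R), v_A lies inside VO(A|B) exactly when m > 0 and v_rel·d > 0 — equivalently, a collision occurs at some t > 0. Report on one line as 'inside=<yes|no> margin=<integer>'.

d = (13, -20),  |d|² = 569;  R = 3+7 = 10,  c = 569−10² = 469
v_rel = (4, -7),  |v_rel|² = 65;  v_rel·d = (4)·(13) + (-7)·(-20) = 192
65·t² − 384·t + 469 = 0  ⇒  m = 192² − 65·469 = 6379
m = 6379 > 0,  v_rel·d = 192 > 0  ⇒  inside

inside=yes margin=6379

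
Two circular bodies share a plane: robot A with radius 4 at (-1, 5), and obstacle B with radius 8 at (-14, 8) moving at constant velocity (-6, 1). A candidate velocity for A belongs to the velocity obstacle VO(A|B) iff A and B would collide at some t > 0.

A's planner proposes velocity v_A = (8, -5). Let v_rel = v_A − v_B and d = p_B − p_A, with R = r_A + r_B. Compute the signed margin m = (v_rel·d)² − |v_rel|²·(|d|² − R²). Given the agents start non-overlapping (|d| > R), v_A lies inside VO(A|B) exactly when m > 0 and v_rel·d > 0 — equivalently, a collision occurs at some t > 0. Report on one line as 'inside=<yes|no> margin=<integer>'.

d = (-13, 3),  |d|² = 178;  R = 4+8 = 12,  c = 178−12² = 34
v_rel = (14, -6),  |v_rel|² = 232;  v_rel·d = (14)·(-13) + (-6)·(3) = -200
232·t² + 400·t + 34 = 0  ⇒  m = (-200)² − 232·34 = 32112
m = 32112 > 0,  v_rel·d = -200 < 0  ⇒  outside

inside=no margin=32112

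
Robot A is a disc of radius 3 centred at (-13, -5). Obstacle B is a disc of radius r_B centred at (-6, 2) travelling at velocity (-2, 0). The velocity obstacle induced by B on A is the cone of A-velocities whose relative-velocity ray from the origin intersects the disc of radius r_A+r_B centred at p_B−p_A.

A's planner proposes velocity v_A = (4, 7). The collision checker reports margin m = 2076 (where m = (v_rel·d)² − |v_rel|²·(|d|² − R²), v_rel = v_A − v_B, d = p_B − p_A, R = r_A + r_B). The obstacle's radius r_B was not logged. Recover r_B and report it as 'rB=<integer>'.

m = 2076
d = (7, 7);  v_rel = (6, 7),  |v_rel|² = 85
v_rel×d = (6)·(7) − (7)·(7) = -7
since m = R²·85 − (-7)²:  R² = (49 + 2076) / 85 = 25
R = √25 = 5  ⇒  r_B = 5 − 3 = 2

rB=2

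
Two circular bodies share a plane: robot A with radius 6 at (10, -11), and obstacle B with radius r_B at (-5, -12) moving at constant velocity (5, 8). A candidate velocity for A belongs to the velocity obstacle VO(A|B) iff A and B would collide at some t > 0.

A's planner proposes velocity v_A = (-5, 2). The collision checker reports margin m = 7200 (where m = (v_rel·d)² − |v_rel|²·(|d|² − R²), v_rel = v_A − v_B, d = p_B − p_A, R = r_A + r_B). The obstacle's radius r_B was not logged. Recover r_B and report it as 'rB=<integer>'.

m = 7200
d = (-15, -1);  v_rel = (-10, -6),  |v_rel|² = 136
v_rel×d = (-10)·(-1) − (-6)·(-15) = -80
since m = R²·136 − (-80)²:  R² = (6400 + 7200) / 136 = 100
R = √100 = 10  ⇒  r_B = 10 − 6 = 4

rB=4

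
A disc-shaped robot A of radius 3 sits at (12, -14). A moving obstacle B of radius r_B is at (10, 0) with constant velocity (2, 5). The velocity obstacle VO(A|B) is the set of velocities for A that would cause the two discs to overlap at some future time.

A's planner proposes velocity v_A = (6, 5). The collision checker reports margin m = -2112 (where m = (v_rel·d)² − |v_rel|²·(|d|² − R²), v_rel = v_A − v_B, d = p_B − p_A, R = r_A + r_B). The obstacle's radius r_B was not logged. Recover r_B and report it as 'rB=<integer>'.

m = -2112
d = (-2, 14);  v_rel = (4, 0),  |v_rel|² = 16
v_rel×d = (4)·(14) − (0)·(-2) = 56
since m = R²·16 − 56²:  R² = (3136 + -2112) / 16 = 64
R = √64 = 8  ⇒  r_B = 8 − 3 = 5

rB=5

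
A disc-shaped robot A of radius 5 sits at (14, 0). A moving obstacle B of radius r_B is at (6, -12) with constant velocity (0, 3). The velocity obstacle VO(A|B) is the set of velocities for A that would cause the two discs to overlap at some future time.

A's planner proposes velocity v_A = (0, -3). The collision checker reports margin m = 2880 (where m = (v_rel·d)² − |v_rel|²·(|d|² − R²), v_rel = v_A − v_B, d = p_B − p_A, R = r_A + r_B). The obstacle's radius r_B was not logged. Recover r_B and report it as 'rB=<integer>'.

m = 2880
d = (-8, -12);  v_rel = (0, -6),  |v_rel|² = 36
v_rel×d = (0)·(-12) − (-6)·(-8) = -48
since m = R²·36 − (-48)²:  R² = (2304 + 2880) / 36 = 144
R = √144 = 12  ⇒  r_B = 12 − 5 = 7

rB=7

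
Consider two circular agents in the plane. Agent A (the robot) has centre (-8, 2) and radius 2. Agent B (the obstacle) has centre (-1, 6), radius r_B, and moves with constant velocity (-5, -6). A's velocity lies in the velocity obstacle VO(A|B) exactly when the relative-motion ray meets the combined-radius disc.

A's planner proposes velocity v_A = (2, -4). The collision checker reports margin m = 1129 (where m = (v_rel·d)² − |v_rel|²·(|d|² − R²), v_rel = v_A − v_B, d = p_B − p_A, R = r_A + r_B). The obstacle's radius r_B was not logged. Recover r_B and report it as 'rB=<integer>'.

m = 1129
d = (7, 4);  v_rel = (7, 2),  |v_rel|² = 53
v_rel×d = (7)·(4) − (2)·(7) = 14
since m = R²·53 − 14²:  R² = (196 + 1129) / 53 = 25
R = √25 = 5  ⇒  r_B = 5 − 2 = 3

rB=3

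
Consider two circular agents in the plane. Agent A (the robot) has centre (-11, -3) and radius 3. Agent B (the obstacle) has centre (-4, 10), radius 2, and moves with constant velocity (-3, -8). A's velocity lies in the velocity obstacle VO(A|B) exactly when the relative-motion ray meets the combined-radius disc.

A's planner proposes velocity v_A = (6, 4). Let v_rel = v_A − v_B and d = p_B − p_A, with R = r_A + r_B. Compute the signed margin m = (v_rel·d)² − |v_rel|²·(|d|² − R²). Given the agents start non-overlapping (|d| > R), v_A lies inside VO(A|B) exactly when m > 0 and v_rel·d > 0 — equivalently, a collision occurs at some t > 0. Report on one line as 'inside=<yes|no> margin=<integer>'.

d = (7, 13),  |d|² = 218;  R = 3+2 = 5,  c = 218−5² = 193
v_rel = (9, 12),  |v_rel|² = 225;  v_rel·d = (9)·(7) + (12)·(13) = 219
225·t² − 438·t + 193 = 0  ⇒  m = 219² − 225·193 = 4536
m = 4536 > 0,  v_rel·d = 219 > 0  ⇒  inside

inside=yes margin=4536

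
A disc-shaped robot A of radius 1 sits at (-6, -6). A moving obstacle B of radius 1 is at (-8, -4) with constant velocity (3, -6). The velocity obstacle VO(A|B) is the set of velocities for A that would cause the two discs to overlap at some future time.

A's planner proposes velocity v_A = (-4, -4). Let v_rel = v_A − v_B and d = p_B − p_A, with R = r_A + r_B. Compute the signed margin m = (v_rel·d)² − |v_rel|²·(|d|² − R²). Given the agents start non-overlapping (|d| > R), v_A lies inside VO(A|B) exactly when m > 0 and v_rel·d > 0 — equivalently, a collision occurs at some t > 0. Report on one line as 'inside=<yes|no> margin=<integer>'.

d = (-2, 2),  |d|² = 8;  R = 1+1 = 2,  c = 8−2² = 4
v_rel = (-7, 2),  |v_rel|² = 53;  v_rel·d = (-7)·(-2) + (2)·(2) = 18
53·t² − 36·t + 4 = 0  ⇒  m = 18² − 53·4 = 112
m = 112 > 0,  v_rel·d = 18 > 0  ⇒  inside

inside=yes margin=112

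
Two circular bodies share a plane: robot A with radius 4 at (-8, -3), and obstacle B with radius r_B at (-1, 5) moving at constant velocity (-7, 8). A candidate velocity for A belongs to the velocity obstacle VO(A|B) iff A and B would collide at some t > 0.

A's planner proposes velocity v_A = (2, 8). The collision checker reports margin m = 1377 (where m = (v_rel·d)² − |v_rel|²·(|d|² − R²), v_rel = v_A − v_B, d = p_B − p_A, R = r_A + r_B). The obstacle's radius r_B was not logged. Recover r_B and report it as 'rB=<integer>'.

m = 1377
d = (7, 8);  v_rel = (9, 0),  |v_rel|² = 81
v_rel×d = (9)·(8) − (0)·(7) = 72
since m = R²·81 − 72²:  R² = (5184 + 1377) / 81 = 81
R = √81 = 9  ⇒  r_B = 9 − 4 = 5

rB=5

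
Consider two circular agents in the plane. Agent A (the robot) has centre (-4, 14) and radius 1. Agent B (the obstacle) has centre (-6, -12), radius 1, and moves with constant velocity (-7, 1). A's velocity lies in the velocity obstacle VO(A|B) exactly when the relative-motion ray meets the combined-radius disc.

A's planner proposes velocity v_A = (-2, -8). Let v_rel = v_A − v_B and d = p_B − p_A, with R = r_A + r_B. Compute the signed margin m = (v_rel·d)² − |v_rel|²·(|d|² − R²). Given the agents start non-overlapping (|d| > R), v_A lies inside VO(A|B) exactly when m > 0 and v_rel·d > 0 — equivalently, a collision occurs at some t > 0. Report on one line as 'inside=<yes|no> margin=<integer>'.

d = (-2, -26),  |d|² = 680;  R = 1+1 = 2,  c = 680−2² = 676
v_rel = (5, -9),  |v_rel|² = 106;  v_rel·d = (5)·(-2) + (-9)·(-26) = 224
106·t² − 448·t + 676 = 0  ⇒  m = 224² − 106·676 = -21480
m = -21480 < 0,  v_rel·d = 224 > 0  ⇒  outside

inside=no margin=-21480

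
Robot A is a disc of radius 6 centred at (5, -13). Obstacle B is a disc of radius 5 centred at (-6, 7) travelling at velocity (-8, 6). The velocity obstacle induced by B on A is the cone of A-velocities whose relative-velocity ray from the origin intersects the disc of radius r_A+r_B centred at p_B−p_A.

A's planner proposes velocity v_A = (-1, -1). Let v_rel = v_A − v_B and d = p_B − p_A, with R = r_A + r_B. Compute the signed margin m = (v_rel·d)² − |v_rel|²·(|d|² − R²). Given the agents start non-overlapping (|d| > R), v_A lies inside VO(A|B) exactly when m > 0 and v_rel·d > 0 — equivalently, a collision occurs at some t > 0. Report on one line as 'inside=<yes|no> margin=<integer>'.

d = (-11, 20),  |d|² = 521;  R = 6+5 = 11,  c = 521−11² = 400
v_rel = (7, -7),  |v_rel|² = 98;  v_rel·d = (7)·(-11) + (-7)·(20) = -217
98·t² + 434·t + 400 = 0  ⇒  m = (-217)² − 98·400 = 7889
m = 7889 > 0,  v_rel·d = -217 < 0  ⇒  outside

inside=no margin=7889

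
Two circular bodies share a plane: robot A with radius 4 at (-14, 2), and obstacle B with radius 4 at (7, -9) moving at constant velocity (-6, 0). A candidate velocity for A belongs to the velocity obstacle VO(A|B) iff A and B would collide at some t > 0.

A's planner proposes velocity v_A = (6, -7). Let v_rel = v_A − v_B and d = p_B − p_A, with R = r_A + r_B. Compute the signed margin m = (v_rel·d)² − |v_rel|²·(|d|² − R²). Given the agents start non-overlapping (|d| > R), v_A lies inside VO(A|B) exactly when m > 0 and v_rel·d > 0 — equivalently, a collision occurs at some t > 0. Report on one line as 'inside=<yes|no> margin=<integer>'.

d = (21, -11),  |d|² = 562;  R = 4+4 = 8,  c = 562−8² = 498
v_rel = (12, -7),  |v_rel|² = 193;  v_rel·d = (12)·(21) + (-7)·(-11) = 329
193·t² − 658·t + 498 = 0  ⇒  m = 329² − 193·498 = 12127
m = 12127 > 0,  v_rel·d = 329 > 0  ⇒  inside

inside=yes margin=12127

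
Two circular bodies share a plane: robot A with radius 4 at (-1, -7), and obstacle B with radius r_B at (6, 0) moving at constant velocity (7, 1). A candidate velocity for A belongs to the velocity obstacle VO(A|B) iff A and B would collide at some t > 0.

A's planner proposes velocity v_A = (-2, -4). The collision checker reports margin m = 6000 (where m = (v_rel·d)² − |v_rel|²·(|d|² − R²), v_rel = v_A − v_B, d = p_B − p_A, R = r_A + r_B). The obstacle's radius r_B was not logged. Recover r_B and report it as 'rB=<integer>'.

m = 6000
d = (7, 7);  v_rel = (-9, -5),  |v_rel|² = 106
v_rel×d = (-9)·(7) − (-5)·(7) = -28
since m = R²·106 − (-28)²:  R² = (784 + 6000) / 106 = 64
R = √64 = 8  ⇒  r_B = 8 − 4 = 4

rB=4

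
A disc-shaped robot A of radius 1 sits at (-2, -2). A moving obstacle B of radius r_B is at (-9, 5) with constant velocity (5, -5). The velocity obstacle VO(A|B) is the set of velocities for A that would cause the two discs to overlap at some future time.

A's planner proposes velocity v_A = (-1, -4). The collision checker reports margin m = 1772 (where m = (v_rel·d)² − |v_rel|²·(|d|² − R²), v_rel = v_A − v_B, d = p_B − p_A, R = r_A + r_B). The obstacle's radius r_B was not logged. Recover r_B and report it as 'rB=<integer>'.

m = 1772
d = (-7, 7);  v_rel = (-6, 1),  |v_rel|² = 37
v_rel×d = (-6)·(7) − (1)·(-7) = -35
since m = R²·37 − (-35)²:  R² = (1225 + 1772) / 37 = 81
R = √81 = 9  ⇒  r_B = 9 − 1 = 8

rB=8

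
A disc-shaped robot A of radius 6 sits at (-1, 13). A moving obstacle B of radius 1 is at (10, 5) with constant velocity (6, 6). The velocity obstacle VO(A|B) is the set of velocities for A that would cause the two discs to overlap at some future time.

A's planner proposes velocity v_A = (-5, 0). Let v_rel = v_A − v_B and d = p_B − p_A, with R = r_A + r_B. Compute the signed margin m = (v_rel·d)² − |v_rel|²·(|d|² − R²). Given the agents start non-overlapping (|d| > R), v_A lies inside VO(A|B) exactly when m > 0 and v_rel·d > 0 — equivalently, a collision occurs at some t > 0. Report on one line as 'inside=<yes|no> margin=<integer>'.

d = (11, -8),  |d|² = 185;  R = 6+1 = 7,  c = 185−7² = 136
v_rel = (-11, -6),  |v_rel|² = 157;  v_rel·d = (-11)·(11) + (-6)·(-8) = -73
157·t² + 146·t + 136 = 0  ⇒  m = (-73)² − 157·136 = -16023
m = -16023 < 0,  v_rel·d = -73 < 0  ⇒  outside

inside=no margin=-16023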